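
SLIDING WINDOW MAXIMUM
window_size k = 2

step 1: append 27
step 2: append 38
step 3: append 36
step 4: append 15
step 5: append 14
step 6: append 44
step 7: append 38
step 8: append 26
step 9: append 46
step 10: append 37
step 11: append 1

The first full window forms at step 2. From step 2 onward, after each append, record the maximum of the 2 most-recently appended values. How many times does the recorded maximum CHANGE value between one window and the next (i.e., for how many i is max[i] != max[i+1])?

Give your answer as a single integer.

Answer: 6

Derivation:
step 1: append 27 -> window=[27] (not full yet)
step 2: append 38 -> window=[27, 38] -> max=38
step 3: append 36 -> window=[38, 36] -> max=38
step 4: append 15 -> window=[36, 15] -> max=36
step 5: append 14 -> window=[15, 14] -> max=15
step 6: append 44 -> window=[14, 44] -> max=44
step 7: append 38 -> window=[44, 38] -> max=44
step 8: append 26 -> window=[38, 26] -> max=38
step 9: append 46 -> window=[26, 46] -> max=46
step 10: append 37 -> window=[46, 37] -> max=46
step 11: append 1 -> window=[37, 1] -> max=37
Recorded maximums: 38 38 36 15 44 44 38 46 46 37
Changes between consecutive maximums: 6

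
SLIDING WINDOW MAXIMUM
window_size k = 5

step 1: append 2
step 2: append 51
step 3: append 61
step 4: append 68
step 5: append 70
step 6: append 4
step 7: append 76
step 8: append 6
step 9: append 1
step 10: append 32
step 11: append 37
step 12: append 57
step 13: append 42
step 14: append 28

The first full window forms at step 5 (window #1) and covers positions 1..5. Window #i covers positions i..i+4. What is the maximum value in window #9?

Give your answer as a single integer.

Answer: 57

Derivation:
step 1: append 2 -> window=[2] (not full yet)
step 2: append 51 -> window=[2, 51] (not full yet)
step 3: append 61 -> window=[2, 51, 61] (not full yet)
step 4: append 68 -> window=[2, 51, 61, 68] (not full yet)
step 5: append 70 -> window=[2, 51, 61, 68, 70] -> max=70
step 6: append 4 -> window=[51, 61, 68, 70, 4] -> max=70
step 7: append 76 -> window=[61, 68, 70, 4, 76] -> max=76
step 8: append 6 -> window=[68, 70, 4, 76, 6] -> max=76
step 9: append 1 -> window=[70, 4, 76, 6, 1] -> max=76
step 10: append 32 -> window=[4, 76, 6, 1, 32] -> max=76
step 11: append 37 -> window=[76, 6, 1, 32, 37] -> max=76
step 12: append 57 -> window=[6, 1, 32, 37, 57] -> max=57
step 13: append 42 -> window=[1, 32, 37, 57, 42] -> max=57
Window #9 max = 57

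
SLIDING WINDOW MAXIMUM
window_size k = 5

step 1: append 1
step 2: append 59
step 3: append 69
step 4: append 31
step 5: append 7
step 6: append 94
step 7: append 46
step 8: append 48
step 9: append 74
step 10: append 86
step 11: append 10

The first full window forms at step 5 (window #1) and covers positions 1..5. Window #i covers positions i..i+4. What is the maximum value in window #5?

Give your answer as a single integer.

Answer: 94

Derivation:
step 1: append 1 -> window=[1] (not full yet)
step 2: append 59 -> window=[1, 59] (not full yet)
step 3: append 69 -> window=[1, 59, 69] (not full yet)
step 4: append 31 -> window=[1, 59, 69, 31] (not full yet)
step 5: append 7 -> window=[1, 59, 69, 31, 7] -> max=69
step 6: append 94 -> window=[59, 69, 31, 7, 94] -> max=94
step 7: append 46 -> window=[69, 31, 7, 94, 46] -> max=94
step 8: append 48 -> window=[31, 7, 94, 46, 48] -> max=94
step 9: append 74 -> window=[7, 94, 46, 48, 74] -> max=94
Window #5 max = 94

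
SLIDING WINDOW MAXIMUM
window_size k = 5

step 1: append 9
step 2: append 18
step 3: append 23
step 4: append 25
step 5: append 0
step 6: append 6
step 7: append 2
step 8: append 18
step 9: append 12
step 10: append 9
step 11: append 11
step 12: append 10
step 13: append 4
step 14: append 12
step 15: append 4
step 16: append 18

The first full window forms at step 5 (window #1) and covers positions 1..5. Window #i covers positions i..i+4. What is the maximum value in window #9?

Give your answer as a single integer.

step 1: append 9 -> window=[9] (not full yet)
step 2: append 18 -> window=[9, 18] (not full yet)
step 3: append 23 -> window=[9, 18, 23] (not full yet)
step 4: append 25 -> window=[9, 18, 23, 25] (not full yet)
step 5: append 0 -> window=[9, 18, 23, 25, 0] -> max=25
step 6: append 6 -> window=[18, 23, 25, 0, 6] -> max=25
step 7: append 2 -> window=[23, 25, 0, 6, 2] -> max=25
step 8: append 18 -> window=[25, 0, 6, 2, 18] -> max=25
step 9: append 12 -> window=[0, 6, 2, 18, 12] -> max=18
step 10: append 9 -> window=[6, 2, 18, 12, 9] -> max=18
step 11: append 11 -> window=[2, 18, 12, 9, 11] -> max=18
step 12: append 10 -> window=[18, 12, 9, 11, 10] -> max=18
step 13: append 4 -> window=[12, 9, 11, 10, 4] -> max=12
Window #9 max = 12

Answer: 12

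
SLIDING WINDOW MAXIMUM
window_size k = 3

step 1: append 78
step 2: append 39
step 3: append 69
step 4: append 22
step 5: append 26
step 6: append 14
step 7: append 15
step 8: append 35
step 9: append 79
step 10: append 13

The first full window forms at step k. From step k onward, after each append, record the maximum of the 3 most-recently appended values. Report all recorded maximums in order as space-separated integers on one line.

Answer: 78 69 69 26 26 35 79 79

Derivation:
step 1: append 78 -> window=[78] (not full yet)
step 2: append 39 -> window=[78, 39] (not full yet)
step 3: append 69 -> window=[78, 39, 69] -> max=78
step 4: append 22 -> window=[39, 69, 22] -> max=69
step 5: append 26 -> window=[69, 22, 26] -> max=69
step 6: append 14 -> window=[22, 26, 14] -> max=26
step 7: append 15 -> window=[26, 14, 15] -> max=26
step 8: append 35 -> window=[14, 15, 35] -> max=35
step 9: append 79 -> window=[15, 35, 79] -> max=79
step 10: append 13 -> window=[35, 79, 13] -> max=79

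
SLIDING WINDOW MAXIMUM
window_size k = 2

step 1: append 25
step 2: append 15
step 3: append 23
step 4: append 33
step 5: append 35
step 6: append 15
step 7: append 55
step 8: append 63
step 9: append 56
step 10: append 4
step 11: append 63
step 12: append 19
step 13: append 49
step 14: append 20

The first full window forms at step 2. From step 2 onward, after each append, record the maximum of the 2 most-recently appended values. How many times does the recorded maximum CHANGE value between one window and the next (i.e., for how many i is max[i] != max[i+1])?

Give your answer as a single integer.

step 1: append 25 -> window=[25] (not full yet)
step 2: append 15 -> window=[25, 15] -> max=25
step 3: append 23 -> window=[15, 23] -> max=23
step 4: append 33 -> window=[23, 33] -> max=33
step 5: append 35 -> window=[33, 35] -> max=35
step 6: append 15 -> window=[35, 15] -> max=35
step 7: append 55 -> window=[15, 55] -> max=55
step 8: append 63 -> window=[55, 63] -> max=63
step 9: append 56 -> window=[63, 56] -> max=63
step 10: append 4 -> window=[56, 4] -> max=56
step 11: append 63 -> window=[4, 63] -> max=63
step 12: append 19 -> window=[63, 19] -> max=63
step 13: append 49 -> window=[19, 49] -> max=49
step 14: append 20 -> window=[49, 20] -> max=49
Recorded maximums: 25 23 33 35 35 55 63 63 56 63 63 49 49
Changes between consecutive maximums: 8

Answer: 8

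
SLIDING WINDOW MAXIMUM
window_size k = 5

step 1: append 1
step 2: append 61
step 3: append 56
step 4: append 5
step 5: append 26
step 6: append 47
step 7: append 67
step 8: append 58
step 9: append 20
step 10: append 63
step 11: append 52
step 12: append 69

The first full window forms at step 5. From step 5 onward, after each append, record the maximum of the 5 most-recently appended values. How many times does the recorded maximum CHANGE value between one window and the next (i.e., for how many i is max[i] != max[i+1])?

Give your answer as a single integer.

Answer: 2

Derivation:
step 1: append 1 -> window=[1] (not full yet)
step 2: append 61 -> window=[1, 61] (not full yet)
step 3: append 56 -> window=[1, 61, 56] (not full yet)
step 4: append 5 -> window=[1, 61, 56, 5] (not full yet)
step 5: append 26 -> window=[1, 61, 56, 5, 26] -> max=61
step 6: append 47 -> window=[61, 56, 5, 26, 47] -> max=61
step 7: append 67 -> window=[56, 5, 26, 47, 67] -> max=67
step 8: append 58 -> window=[5, 26, 47, 67, 58] -> max=67
step 9: append 20 -> window=[26, 47, 67, 58, 20] -> max=67
step 10: append 63 -> window=[47, 67, 58, 20, 63] -> max=67
step 11: append 52 -> window=[67, 58, 20, 63, 52] -> max=67
step 12: append 69 -> window=[58, 20, 63, 52, 69] -> max=69
Recorded maximums: 61 61 67 67 67 67 67 69
Changes between consecutive maximums: 2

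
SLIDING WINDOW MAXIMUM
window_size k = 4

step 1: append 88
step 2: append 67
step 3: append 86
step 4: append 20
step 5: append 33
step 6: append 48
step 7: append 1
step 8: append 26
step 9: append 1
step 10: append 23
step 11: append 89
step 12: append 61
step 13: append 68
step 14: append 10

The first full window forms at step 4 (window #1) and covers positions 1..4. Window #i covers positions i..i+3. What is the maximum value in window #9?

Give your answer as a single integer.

Answer: 89

Derivation:
step 1: append 88 -> window=[88] (not full yet)
step 2: append 67 -> window=[88, 67] (not full yet)
step 3: append 86 -> window=[88, 67, 86] (not full yet)
step 4: append 20 -> window=[88, 67, 86, 20] -> max=88
step 5: append 33 -> window=[67, 86, 20, 33] -> max=86
step 6: append 48 -> window=[86, 20, 33, 48] -> max=86
step 7: append 1 -> window=[20, 33, 48, 1] -> max=48
step 8: append 26 -> window=[33, 48, 1, 26] -> max=48
step 9: append 1 -> window=[48, 1, 26, 1] -> max=48
step 10: append 23 -> window=[1, 26, 1, 23] -> max=26
step 11: append 89 -> window=[26, 1, 23, 89] -> max=89
step 12: append 61 -> window=[1, 23, 89, 61] -> max=89
Window #9 max = 89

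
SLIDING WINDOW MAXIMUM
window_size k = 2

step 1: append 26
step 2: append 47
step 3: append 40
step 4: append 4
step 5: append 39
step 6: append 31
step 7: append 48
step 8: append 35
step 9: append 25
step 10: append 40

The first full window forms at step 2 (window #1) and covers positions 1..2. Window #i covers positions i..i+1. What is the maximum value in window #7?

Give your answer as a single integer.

Answer: 48

Derivation:
step 1: append 26 -> window=[26] (not full yet)
step 2: append 47 -> window=[26, 47] -> max=47
step 3: append 40 -> window=[47, 40] -> max=47
step 4: append 4 -> window=[40, 4] -> max=40
step 5: append 39 -> window=[4, 39] -> max=39
step 6: append 31 -> window=[39, 31] -> max=39
step 7: append 48 -> window=[31, 48] -> max=48
step 8: append 35 -> window=[48, 35] -> max=48
Window #7 max = 48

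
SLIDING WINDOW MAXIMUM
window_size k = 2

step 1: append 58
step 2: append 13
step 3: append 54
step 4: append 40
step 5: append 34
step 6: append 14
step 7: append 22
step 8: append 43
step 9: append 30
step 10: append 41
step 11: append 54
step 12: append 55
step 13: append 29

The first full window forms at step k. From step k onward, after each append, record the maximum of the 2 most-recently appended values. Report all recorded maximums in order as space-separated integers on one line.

step 1: append 58 -> window=[58] (not full yet)
step 2: append 13 -> window=[58, 13] -> max=58
step 3: append 54 -> window=[13, 54] -> max=54
step 4: append 40 -> window=[54, 40] -> max=54
step 5: append 34 -> window=[40, 34] -> max=40
step 6: append 14 -> window=[34, 14] -> max=34
step 7: append 22 -> window=[14, 22] -> max=22
step 8: append 43 -> window=[22, 43] -> max=43
step 9: append 30 -> window=[43, 30] -> max=43
step 10: append 41 -> window=[30, 41] -> max=41
step 11: append 54 -> window=[41, 54] -> max=54
step 12: append 55 -> window=[54, 55] -> max=55
step 13: append 29 -> window=[55, 29] -> max=55

Answer: 58 54 54 40 34 22 43 43 41 54 55 55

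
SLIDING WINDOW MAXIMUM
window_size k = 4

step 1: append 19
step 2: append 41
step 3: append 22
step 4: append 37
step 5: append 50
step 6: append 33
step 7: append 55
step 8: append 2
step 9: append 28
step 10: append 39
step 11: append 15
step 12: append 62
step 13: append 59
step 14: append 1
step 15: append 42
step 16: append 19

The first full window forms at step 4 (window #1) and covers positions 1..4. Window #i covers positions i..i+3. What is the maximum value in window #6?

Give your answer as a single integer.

step 1: append 19 -> window=[19] (not full yet)
step 2: append 41 -> window=[19, 41] (not full yet)
step 3: append 22 -> window=[19, 41, 22] (not full yet)
step 4: append 37 -> window=[19, 41, 22, 37] -> max=41
step 5: append 50 -> window=[41, 22, 37, 50] -> max=50
step 6: append 33 -> window=[22, 37, 50, 33] -> max=50
step 7: append 55 -> window=[37, 50, 33, 55] -> max=55
step 8: append 2 -> window=[50, 33, 55, 2] -> max=55
step 9: append 28 -> window=[33, 55, 2, 28] -> max=55
Window #6 max = 55

Answer: 55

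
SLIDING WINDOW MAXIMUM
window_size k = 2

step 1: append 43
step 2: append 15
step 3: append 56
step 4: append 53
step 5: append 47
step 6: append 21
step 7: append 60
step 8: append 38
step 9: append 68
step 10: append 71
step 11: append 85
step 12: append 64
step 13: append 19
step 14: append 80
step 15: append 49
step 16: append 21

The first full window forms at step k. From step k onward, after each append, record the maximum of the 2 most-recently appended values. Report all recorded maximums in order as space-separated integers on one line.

Answer: 43 56 56 53 47 60 60 68 71 85 85 64 80 80 49

Derivation:
step 1: append 43 -> window=[43] (not full yet)
step 2: append 15 -> window=[43, 15] -> max=43
step 3: append 56 -> window=[15, 56] -> max=56
step 4: append 53 -> window=[56, 53] -> max=56
step 5: append 47 -> window=[53, 47] -> max=53
step 6: append 21 -> window=[47, 21] -> max=47
step 7: append 60 -> window=[21, 60] -> max=60
step 8: append 38 -> window=[60, 38] -> max=60
step 9: append 68 -> window=[38, 68] -> max=68
step 10: append 71 -> window=[68, 71] -> max=71
step 11: append 85 -> window=[71, 85] -> max=85
step 12: append 64 -> window=[85, 64] -> max=85
step 13: append 19 -> window=[64, 19] -> max=64
step 14: append 80 -> window=[19, 80] -> max=80
step 15: append 49 -> window=[80, 49] -> max=80
step 16: append 21 -> window=[49, 21] -> max=49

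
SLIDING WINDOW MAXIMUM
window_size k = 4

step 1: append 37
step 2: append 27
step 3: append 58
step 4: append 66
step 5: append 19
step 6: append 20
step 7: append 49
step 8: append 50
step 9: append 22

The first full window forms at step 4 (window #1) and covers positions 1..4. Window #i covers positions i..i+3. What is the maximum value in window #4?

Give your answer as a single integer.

step 1: append 37 -> window=[37] (not full yet)
step 2: append 27 -> window=[37, 27] (not full yet)
step 3: append 58 -> window=[37, 27, 58] (not full yet)
step 4: append 66 -> window=[37, 27, 58, 66] -> max=66
step 5: append 19 -> window=[27, 58, 66, 19] -> max=66
step 6: append 20 -> window=[58, 66, 19, 20] -> max=66
step 7: append 49 -> window=[66, 19, 20, 49] -> max=66
Window #4 max = 66

Answer: 66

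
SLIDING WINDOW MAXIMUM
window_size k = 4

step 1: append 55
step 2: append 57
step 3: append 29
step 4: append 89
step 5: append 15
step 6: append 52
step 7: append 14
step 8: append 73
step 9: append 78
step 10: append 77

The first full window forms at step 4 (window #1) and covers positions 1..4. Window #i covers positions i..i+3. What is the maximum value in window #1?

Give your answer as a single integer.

Answer: 89

Derivation:
step 1: append 55 -> window=[55] (not full yet)
step 2: append 57 -> window=[55, 57] (not full yet)
step 3: append 29 -> window=[55, 57, 29] (not full yet)
step 4: append 89 -> window=[55, 57, 29, 89] -> max=89
Window #1 max = 89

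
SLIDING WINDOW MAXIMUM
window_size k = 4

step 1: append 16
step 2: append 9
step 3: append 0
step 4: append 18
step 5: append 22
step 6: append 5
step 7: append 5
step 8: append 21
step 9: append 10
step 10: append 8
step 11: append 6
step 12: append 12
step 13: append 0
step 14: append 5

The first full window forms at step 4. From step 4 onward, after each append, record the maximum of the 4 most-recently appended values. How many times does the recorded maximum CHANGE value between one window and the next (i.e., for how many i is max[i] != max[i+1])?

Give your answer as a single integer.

step 1: append 16 -> window=[16] (not full yet)
step 2: append 9 -> window=[16, 9] (not full yet)
step 3: append 0 -> window=[16, 9, 0] (not full yet)
step 4: append 18 -> window=[16, 9, 0, 18] -> max=18
step 5: append 22 -> window=[9, 0, 18, 22] -> max=22
step 6: append 5 -> window=[0, 18, 22, 5] -> max=22
step 7: append 5 -> window=[18, 22, 5, 5] -> max=22
step 8: append 21 -> window=[22, 5, 5, 21] -> max=22
step 9: append 10 -> window=[5, 5, 21, 10] -> max=21
step 10: append 8 -> window=[5, 21, 10, 8] -> max=21
step 11: append 6 -> window=[21, 10, 8, 6] -> max=21
step 12: append 12 -> window=[10, 8, 6, 12] -> max=12
step 13: append 0 -> window=[8, 6, 12, 0] -> max=12
step 14: append 5 -> window=[6, 12, 0, 5] -> max=12
Recorded maximums: 18 22 22 22 22 21 21 21 12 12 12
Changes between consecutive maximums: 3

Answer: 3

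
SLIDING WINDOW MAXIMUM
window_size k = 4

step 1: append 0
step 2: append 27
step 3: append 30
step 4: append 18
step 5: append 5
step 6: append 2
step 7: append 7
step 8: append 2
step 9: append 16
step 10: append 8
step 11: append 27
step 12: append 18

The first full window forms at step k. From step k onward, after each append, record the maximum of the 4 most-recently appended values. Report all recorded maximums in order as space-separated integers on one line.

Answer: 30 30 30 18 7 16 16 27 27

Derivation:
step 1: append 0 -> window=[0] (not full yet)
step 2: append 27 -> window=[0, 27] (not full yet)
step 3: append 30 -> window=[0, 27, 30] (not full yet)
step 4: append 18 -> window=[0, 27, 30, 18] -> max=30
step 5: append 5 -> window=[27, 30, 18, 5] -> max=30
step 6: append 2 -> window=[30, 18, 5, 2] -> max=30
step 7: append 7 -> window=[18, 5, 2, 7] -> max=18
step 8: append 2 -> window=[5, 2, 7, 2] -> max=7
step 9: append 16 -> window=[2, 7, 2, 16] -> max=16
step 10: append 8 -> window=[7, 2, 16, 8] -> max=16
step 11: append 27 -> window=[2, 16, 8, 27] -> max=27
step 12: append 18 -> window=[16, 8, 27, 18] -> max=27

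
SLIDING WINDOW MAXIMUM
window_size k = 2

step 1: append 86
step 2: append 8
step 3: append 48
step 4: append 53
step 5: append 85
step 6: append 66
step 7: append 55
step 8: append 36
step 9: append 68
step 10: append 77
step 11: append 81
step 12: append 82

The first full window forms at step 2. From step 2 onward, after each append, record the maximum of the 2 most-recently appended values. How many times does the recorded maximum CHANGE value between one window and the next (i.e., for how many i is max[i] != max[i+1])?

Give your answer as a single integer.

step 1: append 86 -> window=[86] (not full yet)
step 2: append 8 -> window=[86, 8] -> max=86
step 3: append 48 -> window=[8, 48] -> max=48
step 4: append 53 -> window=[48, 53] -> max=53
step 5: append 85 -> window=[53, 85] -> max=85
step 6: append 66 -> window=[85, 66] -> max=85
step 7: append 55 -> window=[66, 55] -> max=66
step 8: append 36 -> window=[55, 36] -> max=55
step 9: append 68 -> window=[36, 68] -> max=68
step 10: append 77 -> window=[68, 77] -> max=77
step 11: append 81 -> window=[77, 81] -> max=81
step 12: append 82 -> window=[81, 82] -> max=82
Recorded maximums: 86 48 53 85 85 66 55 68 77 81 82
Changes between consecutive maximums: 9

Answer: 9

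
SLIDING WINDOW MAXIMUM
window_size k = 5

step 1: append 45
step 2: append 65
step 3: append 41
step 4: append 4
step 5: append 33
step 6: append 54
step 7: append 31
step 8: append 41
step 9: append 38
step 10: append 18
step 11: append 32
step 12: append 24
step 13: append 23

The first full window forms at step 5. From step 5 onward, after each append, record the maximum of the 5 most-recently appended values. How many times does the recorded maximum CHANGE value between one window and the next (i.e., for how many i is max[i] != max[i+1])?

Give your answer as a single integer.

step 1: append 45 -> window=[45] (not full yet)
step 2: append 65 -> window=[45, 65] (not full yet)
step 3: append 41 -> window=[45, 65, 41] (not full yet)
step 4: append 4 -> window=[45, 65, 41, 4] (not full yet)
step 5: append 33 -> window=[45, 65, 41, 4, 33] -> max=65
step 6: append 54 -> window=[65, 41, 4, 33, 54] -> max=65
step 7: append 31 -> window=[41, 4, 33, 54, 31] -> max=54
step 8: append 41 -> window=[4, 33, 54, 31, 41] -> max=54
step 9: append 38 -> window=[33, 54, 31, 41, 38] -> max=54
step 10: append 18 -> window=[54, 31, 41, 38, 18] -> max=54
step 11: append 32 -> window=[31, 41, 38, 18, 32] -> max=41
step 12: append 24 -> window=[41, 38, 18, 32, 24] -> max=41
step 13: append 23 -> window=[38, 18, 32, 24, 23] -> max=38
Recorded maximums: 65 65 54 54 54 54 41 41 38
Changes between consecutive maximums: 3

Answer: 3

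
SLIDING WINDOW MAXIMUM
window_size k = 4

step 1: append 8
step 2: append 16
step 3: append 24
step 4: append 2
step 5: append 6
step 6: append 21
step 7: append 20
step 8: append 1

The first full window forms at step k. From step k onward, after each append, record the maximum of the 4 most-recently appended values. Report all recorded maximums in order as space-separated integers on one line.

step 1: append 8 -> window=[8] (not full yet)
step 2: append 16 -> window=[8, 16] (not full yet)
step 3: append 24 -> window=[8, 16, 24] (not full yet)
step 4: append 2 -> window=[8, 16, 24, 2] -> max=24
step 5: append 6 -> window=[16, 24, 2, 6] -> max=24
step 6: append 21 -> window=[24, 2, 6, 21] -> max=24
step 7: append 20 -> window=[2, 6, 21, 20] -> max=21
step 8: append 1 -> window=[6, 21, 20, 1] -> max=21

Answer: 24 24 24 21 21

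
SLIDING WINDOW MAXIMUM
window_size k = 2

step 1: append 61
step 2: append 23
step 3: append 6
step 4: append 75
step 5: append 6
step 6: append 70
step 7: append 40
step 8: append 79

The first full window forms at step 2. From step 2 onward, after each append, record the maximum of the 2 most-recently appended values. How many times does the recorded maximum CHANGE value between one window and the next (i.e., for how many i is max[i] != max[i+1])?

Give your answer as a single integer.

step 1: append 61 -> window=[61] (not full yet)
step 2: append 23 -> window=[61, 23] -> max=61
step 3: append 6 -> window=[23, 6] -> max=23
step 4: append 75 -> window=[6, 75] -> max=75
step 5: append 6 -> window=[75, 6] -> max=75
step 6: append 70 -> window=[6, 70] -> max=70
step 7: append 40 -> window=[70, 40] -> max=70
step 8: append 79 -> window=[40, 79] -> max=79
Recorded maximums: 61 23 75 75 70 70 79
Changes between consecutive maximums: 4

Answer: 4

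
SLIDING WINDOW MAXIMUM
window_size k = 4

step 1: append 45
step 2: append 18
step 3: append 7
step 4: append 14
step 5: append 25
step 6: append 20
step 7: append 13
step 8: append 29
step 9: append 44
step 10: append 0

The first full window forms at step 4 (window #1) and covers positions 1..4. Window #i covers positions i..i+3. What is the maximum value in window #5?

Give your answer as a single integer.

Answer: 29

Derivation:
step 1: append 45 -> window=[45] (not full yet)
step 2: append 18 -> window=[45, 18] (not full yet)
step 3: append 7 -> window=[45, 18, 7] (not full yet)
step 4: append 14 -> window=[45, 18, 7, 14] -> max=45
step 5: append 25 -> window=[18, 7, 14, 25] -> max=25
step 6: append 20 -> window=[7, 14, 25, 20] -> max=25
step 7: append 13 -> window=[14, 25, 20, 13] -> max=25
step 8: append 29 -> window=[25, 20, 13, 29] -> max=29
Window #5 max = 29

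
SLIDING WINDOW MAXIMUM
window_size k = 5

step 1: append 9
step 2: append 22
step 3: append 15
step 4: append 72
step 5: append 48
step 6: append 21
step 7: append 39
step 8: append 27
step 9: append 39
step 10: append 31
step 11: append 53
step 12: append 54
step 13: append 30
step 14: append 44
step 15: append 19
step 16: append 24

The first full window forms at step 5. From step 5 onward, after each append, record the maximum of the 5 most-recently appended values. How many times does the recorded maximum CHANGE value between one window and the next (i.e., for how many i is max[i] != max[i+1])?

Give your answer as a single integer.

Answer: 4

Derivation:
step 1: append 9 -> window=[9] (not full yet)
step 2: append 22 -> window=[9, 22] (not full yet)
step 3: append 15 -> window=[9, 22, 15] (not full yet)
step 4: append 72 -> window=[9, 22, 15, 72] (not full yet)
step 5: append 48 -> window=[9, 22, 15, 72, 48] -> max=72
step 6: append 21 -> window=[22, 15, 72, 48, 21] -> max=72
step 7: append 39 -> window=[15, 72, 48, 21, 39] -> max=72
step 8: append 27 -> window=[72, 48, 21, 39, 27] -> max=72
step 9: append 39 -> window=[48, 21, 39, 27, 39] -> max=48
step 10: append 31 -> window=[21, 39, 27, 39, 31] -> max=39
step 11: append 53 -> window=[39, 27, 39, 31, 53] -> max=53
step 12: append 54 -> window=[27, 39, 31, 53, 54] -> max=54
step 13: append 30 -> window=[39, 31, 53, 54, 30] -> max=54
step 14: append 44 -> window=[31, 53, 54, 30, 44] -> max=54
step 15: append 19 -> window=[53, 54, 30, 44, 19] -> max=54
step 16: append 24 -> window=[54, 30, 44, 19, 24] -> max=54
Recorded maximums: 72 72 72 72 48 39 53 54 54 54 54 54
Changes between consecutive maximums: 4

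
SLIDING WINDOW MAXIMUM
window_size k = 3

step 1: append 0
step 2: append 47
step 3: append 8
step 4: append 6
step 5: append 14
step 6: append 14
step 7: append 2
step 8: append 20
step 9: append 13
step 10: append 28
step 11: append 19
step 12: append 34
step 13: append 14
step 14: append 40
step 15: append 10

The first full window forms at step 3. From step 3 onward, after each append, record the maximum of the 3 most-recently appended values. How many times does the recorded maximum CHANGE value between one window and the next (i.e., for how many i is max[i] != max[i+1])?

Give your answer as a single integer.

step 1: append 0 -> window=[0] (not full yet)
step 2: append 47 -> window=[0, 47] (not full yet)
step 3: append 8 -> window=[0, 47, 8] -> max=47
step 4: append 6 -> window=[47, 8, 6] -> max=47
step 5: append 14 -> window=[8, 6, 14] -> max=14
step 6: append 14 -> window=[6, 14, 14] -> max=14
step 7: append 2 -> window=[14, 14, 2] -> max=14
step 8: append 20 -> window=[14, 2, 20] -> max=20
step 9: append 13 -> window=[2, 20, 13] -> max=20
step 10: append 28 -> window=[20, 13, 28] -> max=28
step 11: append 19 -> window=[13, 28, 19] -> max=28
step 12: append 34 -> window=[28, 19, 34] -> max=34
step 13: append 14 -> window=[19, 34, 14] -> max=34
step 14: append 40 -> window=[34, 14, 40] -> max=40
step 15: append 10 -> window=[14, 40, 10] -> max=40
Recorded maximums: 47 47 14 14 14 20 20 28 28 34 34 40 40
Changes between consecutive maximums: 5

Answer: 5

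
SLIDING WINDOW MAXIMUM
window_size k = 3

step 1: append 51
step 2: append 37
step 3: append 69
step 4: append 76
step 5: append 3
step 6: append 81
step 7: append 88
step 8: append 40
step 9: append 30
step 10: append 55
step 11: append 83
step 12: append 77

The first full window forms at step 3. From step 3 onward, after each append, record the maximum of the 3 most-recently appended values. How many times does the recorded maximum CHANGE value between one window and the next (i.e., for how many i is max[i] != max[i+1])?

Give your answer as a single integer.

step 1: append 51 -> window=[51] (not full yet)
step 2: append 37 -> window=[51, 37] (not full yet)
step 3: append 69 -> window=[51, 37, 69] -> max=69
step 4: append 76 -> window=[37, 69, 76] -> max=76
step 5: append 3 -> window=[69, 76, 3] -> max=76
step 6: append 81 -> window=[76, 3, 81] -> max=81
step 7: append 88 -> window=[3, 81, 88] -> max=88
step 8: append 40 -> window=[81, 88, 40] -> max=88
step 9: append 30 -> window=[88, 40, 30] -> max=88
step 10: append 55 -> window=[40, 30, 55] -> max=55
step 11: append 83 -> window=[30, 55, 83] -> max=83
step 12: append 77 -> window=[55, 83, 77] -> max=83
Recorded maximums: 69 76 76 81 88 88 88 55 83 83
Changes between consecutive maximums: 5

Answer: 5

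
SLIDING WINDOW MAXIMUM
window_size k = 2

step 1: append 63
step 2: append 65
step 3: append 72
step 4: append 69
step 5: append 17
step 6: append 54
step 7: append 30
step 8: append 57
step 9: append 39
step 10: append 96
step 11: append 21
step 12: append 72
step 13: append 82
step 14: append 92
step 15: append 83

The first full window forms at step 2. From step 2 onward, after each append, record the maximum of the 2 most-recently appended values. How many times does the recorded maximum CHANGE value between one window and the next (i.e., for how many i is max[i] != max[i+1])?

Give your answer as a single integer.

step 1: append 63 -> window=[63] (not full yet)
step 2: append 65 -> window=[63, 65] -> max=65
step 3: append 72 -> window=[65, 72] -> max=72
step 4: append 69 -> window=[72, 69] -> max=72
step 5: append 17 -> window=[69, 17] -> max=69
step 6: append 54 -> window=[17, 54] -> max=54
step 7: append 30 -> window=[54, 30] -> max=54
step 8: append 57 -> window=[30, 57] -> max=57
step 9: append 39 -> window=[57, 39] -> max=57
step 10: append 96 -> window=[39, 96] -> max=96
step 11: append 21 -> window=[96, 21] -> max=96
step 12: append 72 -> window=[21, 72] -> max=72
step 13: append 82 -> window=[72, 82] -> max=82
step 14: append 92 -> window=[82, 92] -> max=92
step 15: append 83 -> window=[92, 83] -> max=92
Recorded maximums: 65 72 72 69 54 54 57 57 96 96 72 82 92 92
Changes between consecutive maximums: 8

Answer: 8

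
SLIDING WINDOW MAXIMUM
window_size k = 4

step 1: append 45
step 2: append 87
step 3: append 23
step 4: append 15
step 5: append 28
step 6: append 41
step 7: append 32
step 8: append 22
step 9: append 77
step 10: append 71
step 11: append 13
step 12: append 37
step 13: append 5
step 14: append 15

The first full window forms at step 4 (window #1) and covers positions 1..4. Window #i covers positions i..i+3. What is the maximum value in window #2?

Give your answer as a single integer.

Answer: 87

Derivation:
step 1: append 45 -> window=[45] (not full yet)
step 2: append 87 -> window=[45, 87] (not full yet)
step 3: append 23 -> window=[45, 87, 23] (not full yet)
step 4: append 15 -> window=[45, 87, 23, 15] -> max=87
step 5: append 28 -> window=[87, 23, 15, 28] -> max=87
Window #2 max = 87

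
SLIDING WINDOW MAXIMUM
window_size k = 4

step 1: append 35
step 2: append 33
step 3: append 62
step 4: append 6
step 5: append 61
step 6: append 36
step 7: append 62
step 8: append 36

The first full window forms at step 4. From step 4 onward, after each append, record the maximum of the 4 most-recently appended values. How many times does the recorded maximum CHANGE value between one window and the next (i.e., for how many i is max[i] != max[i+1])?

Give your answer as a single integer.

Answer: 0

Derivation:
step 1: append 35 -> window=[35] (not full yet)
step 2: append 33 -> window=[35, 33] (not full yet)
step 3: append 62 -> window=[35, 33, 62] (not full yet)
step 4: append 6 -> window=[35, 33, 62, 6] -> max=62
step 5: append 61 -> window=[33, 62, 6, 61] -> max=62
step 6: append 36 -> window=[62, 6, 61, 36] -> max=62
step 7: append 62 -> window=[6, 61, 36, 62] -> max=62
step 8: append 36 -> window=[61, 36, 62, 36] -> max=62
Recorded maximums: 62 62 62 62 62
Changes between consecutive maximums: 0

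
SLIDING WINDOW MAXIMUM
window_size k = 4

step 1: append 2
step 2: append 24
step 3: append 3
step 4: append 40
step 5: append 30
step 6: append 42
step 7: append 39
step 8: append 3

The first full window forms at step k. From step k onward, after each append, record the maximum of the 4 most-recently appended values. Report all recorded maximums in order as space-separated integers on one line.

step 1: append 2 -> window=[2] (not full yet)
step 2: append 24 -> window=[2, 24] (not full yet)
step 3: append 3 -> window=[2, 24, 3] (not full yet)
step 4: append 40 -> window=[2, 24, 3, 40] -> max=40
step 5: append 30 -> window=[24, 3, 40, 30] -> max=40
step 6: append 42 -> window=[3, 40, 30, 42] -> max=42
step 7: append 39 -> window=[40, 30, 42, 39] -> max=42
step 8: append 3 -> window=[30, 42, 39, 3] -> max=42

Answer: 40 40 42 42 42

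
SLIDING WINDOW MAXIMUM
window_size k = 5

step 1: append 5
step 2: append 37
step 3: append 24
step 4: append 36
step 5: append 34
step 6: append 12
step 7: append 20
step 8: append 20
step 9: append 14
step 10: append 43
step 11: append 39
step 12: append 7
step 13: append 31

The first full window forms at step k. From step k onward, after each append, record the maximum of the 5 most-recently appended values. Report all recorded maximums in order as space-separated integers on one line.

Answer: 37 37 36 36 34 43 43 43 43

Derivation:
step 1: append 5 -> window=[5] (not full yet)
step 2: append 37 -> window=[5, 37] (not full yet)
step 3: append 24 -> window=[5, 37, 24] (not full yet)
step 4: append 36 -> window=[5, 37, 24, 36] (not full yet)
step 5: append 34 -> window=[5, 37, 24, 36, 34] -> max=37
step 6: append 12 -> window=[37, 24, 36, 34, 12] -> max=37
step 7: append 20 -> window=[24, 36, 34, 12, 20] -> max=36
step 8: append 20 -> window=[36, 34, 12, 20, 20] -> max=36
step 9: append 14 -> window=[34, 12, 20, 20, 14] -> max=34
step 10: append 43 -> window=[12, 20, 20, 14, 43] -> max=43
step 11: append 39 -> window=[20, 20, 14, 43, 39] -> max=43
step 12: append 7 -> window=[20, 14, 43, 39, 7] -> max=43
step 13: append 31 -> window=[14, 43, 39, 7, 31] -> max=43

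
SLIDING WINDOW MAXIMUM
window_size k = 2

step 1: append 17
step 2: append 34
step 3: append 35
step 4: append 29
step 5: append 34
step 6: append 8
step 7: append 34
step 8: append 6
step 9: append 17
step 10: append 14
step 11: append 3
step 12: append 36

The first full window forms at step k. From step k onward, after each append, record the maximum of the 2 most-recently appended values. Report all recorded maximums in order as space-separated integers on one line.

step 1: append 17 -> window=[17] (not full yet)
step 2: append 34 -> window=[17, 34] -> max=34
step 3: append 35 -> window=[34, 35] -> max=35
step 4: append 29 -> window=[35, 29] -> max=35
step 5: append 34 -> window=[29, 34] -> max=34
step 6: append 8 -> window=[34, 8] -> max=34
step 7: append 34 -> window=[8, 34] -> max=34
step 8: append 6 -> window=[34, 6] -> max=34
step 9: append 17 -> window=[6, 17] -> max=17
step 10: append 14 -> window=[17, 14] -> max=17
step 11: append 3 -> window=[14, 3] -> max=14
step 12: append 36 -> window=[3, 36] -> max=36

Answer: 34 35 35 34 34 34 34 17 17 14 36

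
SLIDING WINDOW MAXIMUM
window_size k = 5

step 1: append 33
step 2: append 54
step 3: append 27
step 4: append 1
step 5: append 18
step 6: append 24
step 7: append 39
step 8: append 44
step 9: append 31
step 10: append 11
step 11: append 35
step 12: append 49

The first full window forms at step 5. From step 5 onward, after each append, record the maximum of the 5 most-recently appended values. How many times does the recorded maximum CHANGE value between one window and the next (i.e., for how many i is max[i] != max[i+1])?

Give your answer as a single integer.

Answer: 3

Derivation:
step 1: append 33 -> window=[33] (not full yet)
step 2: append 54 -> window=[33, 54] (not full yet)
step 3: append 27 -> window=[33, 54, 27] (not full yet)
step 4: append 1 -> window=[33, 54, 27, 1] (not full yet)
step 5: append 18 -> window=[33, 54, 27, 1, 18] -> max=54
step 6: append 24 -> window=[54, 27, 1, 18, 24] -> max=54
step 7: append 39 -> window=[27, 1, 18, 24, 39] -> max=39
step 8: append 44 -> window=[1, 18, 24, 39, 44] -> max=44
step 9: append 31 -> window=[18, 24, 39, 44, 31] -> max=44
step 10: append 11 -> window=[24, 39, 44, 31, 11] -> max=44
step 11: append 35 -> window=[39, 44, 31, 11, 35] -> max=44
step 12: append 49 -> window=[44, 31, 11, 35, 49] -> max=49
Recorded maximums: 54 54 39 44 44 44 44 49
Changes between consecutive maximums: 3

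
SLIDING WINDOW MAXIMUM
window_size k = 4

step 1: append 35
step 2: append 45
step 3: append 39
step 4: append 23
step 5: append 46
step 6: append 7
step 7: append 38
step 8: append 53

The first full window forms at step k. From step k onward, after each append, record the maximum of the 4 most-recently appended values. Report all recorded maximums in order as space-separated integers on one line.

step 1: append 35 -> window=[35] (not full yet)
step 2: append 45 -> window=[35, 45] (not full yet)
step 3: append 39 -> window=[35, 45, 39] (not full yet)
step 4: append 23 -> window=[35, 45, 39, 23] -> max=45
step 5: append 46 -> window=[45, 39, 23, 46] -> max=46
step 6: append 7 -> window=[39, 23, 46, 7] -> max=46
step 7: append 38 -> window=[23, 46, 7, 38] -> max=46
step 8: append 53 -> window=[46, 7, 38, 53] -> max=53

Answer: 45 46 46 46 53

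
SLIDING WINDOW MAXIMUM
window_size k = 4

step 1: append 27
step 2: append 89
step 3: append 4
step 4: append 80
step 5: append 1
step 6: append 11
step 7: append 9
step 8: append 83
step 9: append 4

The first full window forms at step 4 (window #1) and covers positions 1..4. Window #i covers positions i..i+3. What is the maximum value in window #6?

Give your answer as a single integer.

step 1: append 27 -> window=[27] (not full yet)
step 2: append 89 -> window=[27, 89] (not full yet)
step 3: append 4 -> window=[27, 89, 4] (not full yet)
step 4: append 80 -> window=[27, 89, 4, 80] -> max=89
step 5: append 1 -> window=[89, 4, 80, 1] -> max=89
step 6: append 11 -> window=[4, 80, 1, 11] -> max=80
step 7: append 9 -> window=[80, 1, 11, 9] -> max=80
step 8: append 83 -> window=[1, 11, 9, 83] -> max=83
step 9: append 4 -> window=[11, 9, 83, 4] -> max=83
Window #6 max = 83

Answer: 83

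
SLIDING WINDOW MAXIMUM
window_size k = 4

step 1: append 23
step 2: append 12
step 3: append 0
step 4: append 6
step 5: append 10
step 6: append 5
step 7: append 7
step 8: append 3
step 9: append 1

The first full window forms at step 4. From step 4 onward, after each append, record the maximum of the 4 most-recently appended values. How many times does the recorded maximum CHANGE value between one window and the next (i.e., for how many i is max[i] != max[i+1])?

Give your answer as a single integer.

Answer: 3

Derivation:
step 1: append 23 -> window=[23] (not full yet)
step 2: append 12 -> window=[23, 12] (not full yet)
step 3: append 0 -> window=[23, 12, 0] (not full yet)
step 4: append 6 -> window=[23, 12, 0, 6] -> max=23
step 5: append 10 -> window=[12, 0, 6, 10] -> max=12
step 6: append 5 -> window=[0, 6, 10, 5] -> max=10
step 7: append 7 -> window=[6, 10, 5, 7] -> max=10
step 8: append 3 -> window=[10, 5, 7, 3] -> max=10
step 9: append 1 -> window=[5, 7, 3, 1] -> max=7
Recorded maximums: 23 12 10 10 10 7
Changes between consecutive maximums: 3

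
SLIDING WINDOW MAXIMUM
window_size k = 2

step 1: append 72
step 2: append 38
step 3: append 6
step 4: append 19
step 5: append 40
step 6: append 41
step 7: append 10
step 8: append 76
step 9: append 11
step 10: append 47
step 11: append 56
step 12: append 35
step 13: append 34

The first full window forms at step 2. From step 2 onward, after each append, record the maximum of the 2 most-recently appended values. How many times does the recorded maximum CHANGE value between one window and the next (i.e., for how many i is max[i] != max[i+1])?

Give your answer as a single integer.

step 1: append 72 -> window=[72] (not full yet)
step 2: append 38 -> window=[72, 38] -> max=72
step 3: append 6 -> window=[38, 6] -> max=38
step 4: append 19 -> window=[6, 19] -> max=19
step 5: append 40 -> window=[19, 40] -> max=40
step 6: append 41 -> window=[40, 41] -> max=41
step 7: append 10 -> window=[41, 10] -> max=41
step 8: append 76 -> window=[10, 76] -> max=76
step 9: append 11 -> window=[76, 11] -> max=76
step 10: append 47 -> window=[11, 47] -> max=47
step 11: append 56 -> window=[47, 56] -> max=56
step 12: append 35 -> window=[56, 35] -> max=56
step 13: append 34 -> window=[35, 34] -> max=35
Recorded maximums: 72 38 19 40 41 41 76 76 47 56 56 35
Changes between consecutive maximums: 8

Answer: 8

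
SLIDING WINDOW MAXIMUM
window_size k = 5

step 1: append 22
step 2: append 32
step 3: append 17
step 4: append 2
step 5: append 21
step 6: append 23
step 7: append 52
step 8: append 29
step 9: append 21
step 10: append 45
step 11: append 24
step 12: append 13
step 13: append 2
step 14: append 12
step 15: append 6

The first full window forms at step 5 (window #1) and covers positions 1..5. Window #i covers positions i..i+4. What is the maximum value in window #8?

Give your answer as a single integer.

Answer: 45

Derivation:
step 1: append 22 -> window=[22] (not full yet)
step 2: append 32 -> window=[22, 32] (not full yet)
step 3: append 17 -> window=[22, 32, 17] (not full yet)
step 4: append 2 -> window=[22, 32, 17, 2] (not full yet)
step 5: append 21 -> window=[22, 32, 17, 2, 21] -> max=32
step 6: append 23 -> window=[32, 17, 2, 21, 23] -> max=32
step 7: append 52 -> window=[17, 2, 21, 23, 52] -> max=52
step 8: append 29 -> window=[2, 21, 23, 52, 29] -> max=52
step 9: append 21 -> window=[21, 23, 52, 29, 21] -> max=52
step 10: append 45 -> window=[23, 52, 29, 21, 45] -> max=52
step 11: append 24 -> window=[52, 29, 21, 45, 24] -> max=52
step 12: append 13 -> window=[29, 21, 45, 24, 13] -> max=45
Window #8 max = 45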